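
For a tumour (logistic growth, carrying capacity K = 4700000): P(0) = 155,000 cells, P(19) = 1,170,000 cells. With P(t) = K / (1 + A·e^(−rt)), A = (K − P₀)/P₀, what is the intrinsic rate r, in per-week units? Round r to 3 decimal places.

A = (4700000 − 155000)/155000 = 29.32258
1170000 = 4700000/(1 + 29.32258·e^(−r·19)) → e^(−19r) = (4.01709 − 1)/29.32258 = 0.102893
r = −ln(0.102893)/19 = 2.27406/19

r ≈ 0.120 per week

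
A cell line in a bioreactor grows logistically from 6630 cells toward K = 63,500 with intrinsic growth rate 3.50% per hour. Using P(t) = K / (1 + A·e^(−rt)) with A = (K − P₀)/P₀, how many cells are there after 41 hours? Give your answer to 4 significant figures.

A = (63500 − 6630)/6630 = 8.57768
P(41) = 63500 / (1 + 8.57768·e^(−0.035·41)) = 63500 / (1 + 8.57768·0.238115)
= 63500 / 3.04248 ≈ 20871.15

≈ 20,870 cells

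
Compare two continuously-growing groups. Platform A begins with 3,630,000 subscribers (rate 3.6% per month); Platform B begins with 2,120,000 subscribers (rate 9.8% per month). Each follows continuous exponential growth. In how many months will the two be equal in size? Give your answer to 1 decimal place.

t ≈ 8.7 months

3630000·e^(0.036t) = 2120000·e^(0.098t)
3630000/2120000 = e^((0.098 − 0.036)t) → ln(1.71226) = 0.062·t
t = 0.53782 / 0.062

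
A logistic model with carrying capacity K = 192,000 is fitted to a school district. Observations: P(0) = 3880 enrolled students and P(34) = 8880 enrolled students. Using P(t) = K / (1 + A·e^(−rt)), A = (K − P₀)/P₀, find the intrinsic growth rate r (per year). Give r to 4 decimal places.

A = (192000 − 3880)/3880 = 48.48454
8880 = 192000/(1 + 48.48454·e^(−r·34)) → e^(−34r) = (21.62162 − 1)/48.48454 = 0.425324
r = −ln(0.425324)/34 = 0.8549/34

r ≈ 0.0251 per year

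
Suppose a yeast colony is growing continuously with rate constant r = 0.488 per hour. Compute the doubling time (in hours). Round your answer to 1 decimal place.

doubling time = ln(2) / |r| = 0.69315 / 0.488

doubling time ≈ 1.4 hours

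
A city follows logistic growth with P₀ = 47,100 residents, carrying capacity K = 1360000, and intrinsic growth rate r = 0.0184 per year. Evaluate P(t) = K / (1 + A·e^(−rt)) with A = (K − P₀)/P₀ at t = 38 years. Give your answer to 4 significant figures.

≈ 91,560 residents

A = (1360000 − 47100)/47100 = 27.87473
P(38) = 1360000 / (1 + 27.87473·e^(−0.0184·38)) = 1360000 / (1 + 27.87473·0.496983)
= 1360000 / 14.85326 ≈ 91562.38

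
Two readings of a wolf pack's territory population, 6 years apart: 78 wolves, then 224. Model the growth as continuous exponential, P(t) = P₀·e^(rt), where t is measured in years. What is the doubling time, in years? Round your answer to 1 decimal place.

r = ln(224/78) / 6 = ln(2.87179) / 6 ≈ 0.175823 per year
doubling time = ln 2 / |r| = 0.69315 / 0.175823

doubling time ≈ 3.9 years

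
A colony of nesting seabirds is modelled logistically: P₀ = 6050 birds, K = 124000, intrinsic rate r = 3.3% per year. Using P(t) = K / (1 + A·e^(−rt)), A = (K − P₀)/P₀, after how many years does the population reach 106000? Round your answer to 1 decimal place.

t ≈ 143.7 years

A = (124000 − 6050)/6050 = 19.49587
106000 = 124000/(1 + 19.49587·e^(−0.033t)) → 1 + 19.49587·e^(−0.033t) = 1.16981
e^(−0.033t) = 0.00871 → t = ln(114.809)/0.033 = 4.74327/0.033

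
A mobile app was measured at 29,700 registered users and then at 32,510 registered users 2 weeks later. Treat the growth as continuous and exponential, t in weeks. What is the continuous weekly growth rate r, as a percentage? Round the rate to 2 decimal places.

32510 = 29700 · e^(r·2)
e^(2r) = 32510/29700 = 1.09461
r = ln(1.09461) / 2 = 0.0904 / 2

r ≈ 4.52% per week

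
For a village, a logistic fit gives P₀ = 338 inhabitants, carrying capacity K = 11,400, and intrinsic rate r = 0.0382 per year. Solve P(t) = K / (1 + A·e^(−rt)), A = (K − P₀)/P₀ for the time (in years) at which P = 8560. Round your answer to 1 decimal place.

t ≈ 120.2 years

A = (11400 − 338)/338 = 32.72781
8560 = 11400/(1 + 32.72781·e^(−0.0382t)) → 1 + 32.72781·e^(−0.0382t) = 1.33178
e^(−0.0382t) = 0.010137 → t = ln(98.64439)/0.0382 = 4.59152/0.0382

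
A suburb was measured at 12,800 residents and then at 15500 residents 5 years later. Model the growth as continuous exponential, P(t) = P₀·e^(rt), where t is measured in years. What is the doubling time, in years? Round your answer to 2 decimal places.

r = ln(15500/12800) / 5 = ln(1.21094) / 5 ≈ 0.038279 per year
doubling time = ln 2 / |r| = 0.69315 / 0.038279

doubling time ≈ 18.11 years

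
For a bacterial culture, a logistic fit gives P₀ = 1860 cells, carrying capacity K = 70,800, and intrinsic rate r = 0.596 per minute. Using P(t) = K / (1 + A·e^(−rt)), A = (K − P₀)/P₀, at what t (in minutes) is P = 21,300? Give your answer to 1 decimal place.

A = (70800 − 1860)/1860 = 37.06452
21300 = 70800/(1 + 37.06452·e^(−0.596t)) → 1 + 37.06452·e^(−0.596t) = 3.32394
e^(−0.596t) = 0.0627 → t = ln(15.94897)/0.596 = 2.76939/0.596

t ≈ 4.6 minutes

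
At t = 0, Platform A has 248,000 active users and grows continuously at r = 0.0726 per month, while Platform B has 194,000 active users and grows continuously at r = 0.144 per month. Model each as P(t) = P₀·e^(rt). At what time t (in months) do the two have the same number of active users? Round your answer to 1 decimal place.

248000·e^(0.0726t) = 194000·e^(0.144t)
248000/194000 = e^((0.144 − 0.0726)t) → ln(1.27835) = 0.0714·t
t = 0.24557 / 0.0714

t ≈ 3.4 months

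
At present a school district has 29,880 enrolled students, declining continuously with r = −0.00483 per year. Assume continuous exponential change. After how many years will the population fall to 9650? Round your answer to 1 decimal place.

9650 = 29880 · e^(-0.00483·t)
t = ln(9650/29880) / -0.00483 = ln(0.32296) / -0.00483 = -1.13023 / -0.00483

t ≈ 234.0 years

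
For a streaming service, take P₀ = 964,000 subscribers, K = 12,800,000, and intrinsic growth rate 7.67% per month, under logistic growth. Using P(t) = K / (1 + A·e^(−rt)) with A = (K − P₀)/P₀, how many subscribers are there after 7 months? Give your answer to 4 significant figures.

A = (12800000 − 964000)/964000 = 12.27801
P(7) = 12800000 / (1 + 12.27801·e^(−0.0767·7)) = 12800000 / (1 + 12.27801·0.584558)
= 12800000 / 8.1772 ≈ 1565327.46

≈ 1,565,000 subscribers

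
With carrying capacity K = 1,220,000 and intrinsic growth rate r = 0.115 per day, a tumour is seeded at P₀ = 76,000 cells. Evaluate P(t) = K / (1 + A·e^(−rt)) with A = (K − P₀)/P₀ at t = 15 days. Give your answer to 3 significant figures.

≈ 331,000 cells

A = (1220000 − 76000)/76000 = 15.05263
P(15) = 1220000 / (1 + 15.05263·e^(−0.115·15)) = 1220000 / (1 + 15.05263·0.178173)
= 1220000 / 3.68197 ≈ 331344.06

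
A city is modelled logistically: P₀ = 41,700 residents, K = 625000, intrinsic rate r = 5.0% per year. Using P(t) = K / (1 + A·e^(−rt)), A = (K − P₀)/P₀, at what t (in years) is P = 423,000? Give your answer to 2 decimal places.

A = (625000 − 41700)/41700 = 13.98801
423000 = 625000/(1 + 13.98801·e^(−0.05t)) → 1 + 13.98801·e^(−0.05t) = 1.47754
e^(−0.05t) = 0.034139 → t = ln(29.29172)/0.05 = 3.3773/0.05

t ≈ 67.55 years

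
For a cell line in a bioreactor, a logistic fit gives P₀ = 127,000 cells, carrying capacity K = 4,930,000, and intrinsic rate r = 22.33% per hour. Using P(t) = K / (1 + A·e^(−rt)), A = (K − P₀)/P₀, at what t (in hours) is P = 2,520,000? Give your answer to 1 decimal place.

A = (4930000 − 127000)/127000 = 37.8189
2520000 = 4930000/(1 + 37.8189·e^(−0.2233t)) → 1 + 37.8189·e^(−0.2233t) = 1.95635
e^(−0.2233t) = 0.025288 → t = ln(39.54507)/0.2233 = 3.67744/0.2233

t ≈ 16.5 hours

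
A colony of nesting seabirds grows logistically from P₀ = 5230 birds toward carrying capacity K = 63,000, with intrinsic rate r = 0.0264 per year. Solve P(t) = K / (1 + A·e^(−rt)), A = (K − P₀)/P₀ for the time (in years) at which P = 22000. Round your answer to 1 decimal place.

A = (63000 − 5230)/5230 = 11.04589
22000 = 63000/(1 + 11.04589·e^(−0.0264t)) → 1 + 11.04589·e^(−0.0264t) = 2.86364
e^(−0.0264t) = 0.168718 → t = ln(5.92706)/0.0264 = 1.77953/0.0264

t ≈ 67.4 years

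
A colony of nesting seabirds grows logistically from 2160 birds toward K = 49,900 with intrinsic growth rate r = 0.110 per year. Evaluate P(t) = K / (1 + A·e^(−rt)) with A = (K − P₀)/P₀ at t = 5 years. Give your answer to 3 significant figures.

≈ 3,630 birds

A = (49900 − 2160)/2160 = 22.10185
P(5) = 49900 / (1 + 22.10185·e^(−0.11·5)) = 49900 / (1 + 22.10185·0.57695)
= 49900 / 13.75166 ≈ 3628.65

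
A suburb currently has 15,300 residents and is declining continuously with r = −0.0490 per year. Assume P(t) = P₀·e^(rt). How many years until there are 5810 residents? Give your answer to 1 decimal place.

t ≈ 19.8 years

5810 = 15300 · e^(-0.049·t)
t = ln(5810/15300) / -0.049 = ln(0.37974) / -0.049 = -0.96827 / -0.049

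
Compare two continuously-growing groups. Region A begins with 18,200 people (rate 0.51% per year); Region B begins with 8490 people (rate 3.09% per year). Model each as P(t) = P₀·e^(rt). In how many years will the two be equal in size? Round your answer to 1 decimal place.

18200·e^(0.0051t) = 8490·e^(0.0309t)
18200/8490 = e^((0.0309 − 0.0051)t) → ln(2.1437) = 0.0258·t
t = 0.76253 / 0.0258

t ≈ 29.6 years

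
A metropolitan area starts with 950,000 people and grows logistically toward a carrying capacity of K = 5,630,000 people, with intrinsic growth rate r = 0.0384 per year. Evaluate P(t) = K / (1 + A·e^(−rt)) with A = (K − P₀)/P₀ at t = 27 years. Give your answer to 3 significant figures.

≈ 2,050,000 people

A = (5630000 − 950000)/950000 = 4.92632
P(27) = 5630000 / (1 + 4.92632·e^(−0.0384·27)) = 5630000 / (1 + 4.92632·0.354588)
= 5630000 / 2.74681 ≈ 2049650.14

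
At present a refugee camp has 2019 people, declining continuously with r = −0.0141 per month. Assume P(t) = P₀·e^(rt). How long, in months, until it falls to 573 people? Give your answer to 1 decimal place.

573 = 2019 · e^(-0.0141·t)
t = ln(573/2019) / -0.0141 = ln(0.2838) / -0.0141 = -1.25947 / -0.0141

t ≈ 89.3 months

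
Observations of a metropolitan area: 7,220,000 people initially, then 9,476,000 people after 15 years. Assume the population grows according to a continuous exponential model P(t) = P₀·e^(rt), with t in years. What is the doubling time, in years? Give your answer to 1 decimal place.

doubling time ≈ 38.2 years

r = ln(9476000/7220000) / 15 = ln(1.31247) / 15 ≈ 0.018127 per year
doubling time = ln 2 / |r| = 0.69315 / 0.018127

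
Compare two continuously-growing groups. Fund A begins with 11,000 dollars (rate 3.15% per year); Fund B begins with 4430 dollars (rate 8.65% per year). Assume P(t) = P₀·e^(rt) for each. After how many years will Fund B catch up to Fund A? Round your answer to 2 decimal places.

t ≈ 16.54 years

11000·e^(0.0315t) = 4430·e^(0.0865t)
11000/4430 = e^((0.0865 − 0.0315)t) → ln(2.48307) = 0.055·t
t = 0.9095 / 0.055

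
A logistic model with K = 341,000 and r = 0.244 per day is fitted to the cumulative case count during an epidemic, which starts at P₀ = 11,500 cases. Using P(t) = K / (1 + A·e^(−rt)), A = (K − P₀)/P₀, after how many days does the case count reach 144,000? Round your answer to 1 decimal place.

A = (341000 − 11500)/11500 = 28.65217
144000 = 341000/(1 + 28.65217·e^(−0.244t)) → 1 + 28.65217·e^(−0.244t) = 2.36806
e^(−0.244t) = 0.047747 → t = ln(20.94372)/0.244 = 3.04184/0.244

t ≈ 12.5 days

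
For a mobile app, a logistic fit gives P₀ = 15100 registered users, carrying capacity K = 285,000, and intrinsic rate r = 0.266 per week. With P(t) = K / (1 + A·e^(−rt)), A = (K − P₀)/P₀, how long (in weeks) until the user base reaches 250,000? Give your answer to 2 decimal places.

t ≈ 18.23 weeks

A = (285000 − 15100)/15100 = 17.87417
250000 = 285000/(1 + 17.87417·e^(−0.266t)) → 1 + 17.87417·e^(−0.266t) = 1.14
e^(−0.266t) = 0.007833 → t = ln(127.67266)/0.266 = 4.84947/0.266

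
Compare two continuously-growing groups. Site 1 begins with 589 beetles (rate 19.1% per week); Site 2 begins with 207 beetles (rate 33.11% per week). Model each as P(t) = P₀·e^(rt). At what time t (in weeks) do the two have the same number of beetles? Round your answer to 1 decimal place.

589·e^(0.191t) = 207·e^(0.3311t)
589/207 = e^((0.3311 − 0.191)t) → ln(2.84541) = 0.1401·t
t = 1.04571 / 0.1401

t ≈ 7.5 weeks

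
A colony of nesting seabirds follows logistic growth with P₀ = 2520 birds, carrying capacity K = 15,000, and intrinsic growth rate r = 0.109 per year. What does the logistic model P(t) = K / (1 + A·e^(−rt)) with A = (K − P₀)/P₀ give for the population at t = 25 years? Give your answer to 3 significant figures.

A = (15000 − 2520)/2520 = 4.95238
P(25) = 15000 / (1 + 4.95238·e^(−0.109·25)) = 15000 / (1 + 4.95238·0.065546)
= 15000 / 1.32461 ≈ 11324.09

≈ 11,300 birds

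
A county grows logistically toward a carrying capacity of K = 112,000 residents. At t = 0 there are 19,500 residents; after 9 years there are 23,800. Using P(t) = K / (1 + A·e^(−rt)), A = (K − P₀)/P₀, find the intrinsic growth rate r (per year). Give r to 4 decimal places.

r ≈ 0.0274 per year

A = (112000 − 19500)/19500 = 4.74359
23800 = 112000/(1 + 4.74359·e^(−r·9)) → e^(−9r) = (4.70588 − 1)/4.74359 = 0.78124
r = −ln(0.78124)/9 = 0.24687/9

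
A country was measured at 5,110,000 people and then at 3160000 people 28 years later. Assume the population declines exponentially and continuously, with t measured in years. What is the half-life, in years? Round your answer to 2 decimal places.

r = ln(3160000/5110000) / 28 = ln(0.6184) / 28 ≈ -0.017165 per year
half-life = ln 2 / |r| = 0.69315 / 0.017165

half-life ≈ 40.38 years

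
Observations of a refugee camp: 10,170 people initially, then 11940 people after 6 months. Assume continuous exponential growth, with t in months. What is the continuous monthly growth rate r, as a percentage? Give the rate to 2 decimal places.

11940 = 10170 · e^(r·6)
e^(6r) = 11940/10170 = 1.17404
r = ln(1.17404) / 6 = 0.16045 / 6

r ≈ 2.67% per month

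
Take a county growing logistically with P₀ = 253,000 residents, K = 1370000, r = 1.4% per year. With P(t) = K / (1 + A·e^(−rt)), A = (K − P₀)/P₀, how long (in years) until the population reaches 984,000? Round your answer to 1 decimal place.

t ≈ 172.9 years

A = (1370000 − 253000)/253000 = 4.41502
984000 = 1370000/(1 + 4.41502·e^(−0.014t)) → 1 + 4.41502·e^(−0.014t) = 1.39228
e^(−0.014t) = 0.08885 → t = ln(11.25487)/0.014 = 2.4208/0.014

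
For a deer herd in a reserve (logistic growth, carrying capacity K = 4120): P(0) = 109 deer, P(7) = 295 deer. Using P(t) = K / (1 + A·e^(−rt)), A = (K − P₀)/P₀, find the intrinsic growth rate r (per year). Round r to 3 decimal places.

A = (4120 − 109)/109 = 36.79817
295 = 4120/(1 + 36.79817·e^(−r·7)) → e^(−7r) = (13.9661 − 1)/36.79817 = 0.352357
r = −ln(0.352357)/7 = 1.04311/7

r ≈ 0.149 per year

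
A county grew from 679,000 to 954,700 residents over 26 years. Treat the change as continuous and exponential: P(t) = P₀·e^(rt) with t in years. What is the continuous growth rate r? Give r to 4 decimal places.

r ≈ 0.0131 per year

954700 = 679000 · e^(r·26)
e^(26r) = 954700/679000 = 1.40604
r = ln(1.40604) / 26 = 0.34078 / 26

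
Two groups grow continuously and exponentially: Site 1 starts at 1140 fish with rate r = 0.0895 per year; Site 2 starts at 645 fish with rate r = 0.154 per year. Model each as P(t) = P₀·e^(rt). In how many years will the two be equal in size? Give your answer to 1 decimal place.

1140·e^(0.0895t) = 645·e^(0.154t)
1140/645 = e^((0.154 − 0.0895)t) → ln(1.76744) = 0.0645·t
t = 0.56953 / 0.0645

t ≈ 8.8 years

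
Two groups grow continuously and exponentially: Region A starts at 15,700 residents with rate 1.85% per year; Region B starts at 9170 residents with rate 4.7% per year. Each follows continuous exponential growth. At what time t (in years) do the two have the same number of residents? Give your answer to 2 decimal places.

t ≈ 18.87 years

15700·e^(0.0185t) = 9170·e^(0.047t)
15700/9170 = e^((0.047 − 0.0185)t) → ln(1.7121) = 0.0285·t
t = 0.53772 / 0.0285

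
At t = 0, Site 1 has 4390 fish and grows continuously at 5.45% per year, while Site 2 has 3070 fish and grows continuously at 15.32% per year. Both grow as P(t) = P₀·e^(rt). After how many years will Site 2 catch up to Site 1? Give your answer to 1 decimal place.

t ≈ 3.6 years

4390·e^(0.0545t) = 3070·e^(0.1532t)
4390/3070 = e^((0.1532 − 0.0545)t) → ln(1.42997) = 0.0987·t
t = 0.35765 / 0.0987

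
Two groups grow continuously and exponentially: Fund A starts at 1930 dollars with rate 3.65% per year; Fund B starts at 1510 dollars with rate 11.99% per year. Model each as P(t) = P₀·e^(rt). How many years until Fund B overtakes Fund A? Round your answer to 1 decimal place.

1930·e^(0.0365t) = 1510·e^(0.1199t)
1930/1510 = e^((0.1199 − 0.0365)t) → ln(1.27815) = 0.0834·t
t = 0.24541 / 0.0834

t ≈ 2.9 years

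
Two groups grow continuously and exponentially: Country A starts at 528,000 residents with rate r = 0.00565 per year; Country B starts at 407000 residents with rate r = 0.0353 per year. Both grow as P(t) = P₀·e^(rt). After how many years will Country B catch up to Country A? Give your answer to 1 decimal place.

528000·e^(0.00565t) = 407000·e^(0.0353t)
528000/407000 = e^((0.0353 − 0.00565)t) → ln(1.2973) = 0.02965·t
t = 0.26028 / 0.02965

t ≈ 8.8 years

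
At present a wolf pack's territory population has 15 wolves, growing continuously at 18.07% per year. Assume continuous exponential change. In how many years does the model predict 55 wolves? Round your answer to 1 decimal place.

55 = 15 · e^(0.1807·t)
t = ln(55/15) / 0.1807 = ln(3.66667) / 0.1807 = 1.29928 / 0.1807

t ≈ 7.2 years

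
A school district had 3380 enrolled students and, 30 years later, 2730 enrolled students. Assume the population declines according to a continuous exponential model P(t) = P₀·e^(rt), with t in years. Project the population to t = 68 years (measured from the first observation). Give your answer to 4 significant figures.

r = ln(2730/3380) / 30 ≈ -0.007119 per year
P(68) = 3380 · e^(-0.007119·68) = 3380 · 0.61625 ≈ 2082.93

≈ 2,083 enrolled students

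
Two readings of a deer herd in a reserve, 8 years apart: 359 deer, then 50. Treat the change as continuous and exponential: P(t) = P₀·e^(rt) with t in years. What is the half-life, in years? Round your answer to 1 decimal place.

r = ln(50/359) / 8 = ln(0.13928) / 8 ≈ -0.246412 per year
half-life = ln 2 / |r| = 0.69315 / 0.246412

half-life ≈ 2.8 years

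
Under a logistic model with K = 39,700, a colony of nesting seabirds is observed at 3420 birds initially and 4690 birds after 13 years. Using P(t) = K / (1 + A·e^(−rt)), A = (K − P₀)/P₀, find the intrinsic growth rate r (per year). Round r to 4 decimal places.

r ≈ 0.0270 per year

A = (39700 − 3420)/3420 = 10.60819
4690 = 39700/(1 + 10.60819·e^(−r·13)) → e^(−13r) = (8.46482 − 1)/10.60819 = 0.703685
r = −ln(0.703685)/13 = 0.35142/13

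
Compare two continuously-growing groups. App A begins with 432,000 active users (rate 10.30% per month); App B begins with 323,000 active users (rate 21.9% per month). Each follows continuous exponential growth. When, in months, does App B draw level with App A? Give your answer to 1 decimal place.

432000·e^(0.103t) = 323000·e^(0.219t)
432000/323000 = e^((0.219 − 0.103)t) → ln(1.33746) = 0.116·t
t = 0.29077 / 0.116

t ≈ 2.5 months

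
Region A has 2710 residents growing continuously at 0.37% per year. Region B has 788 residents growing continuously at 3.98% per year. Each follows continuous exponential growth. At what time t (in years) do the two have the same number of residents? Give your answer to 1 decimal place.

t ≈ 34.2 years

2710·e^(0.0037t) = 788·e^(0.0398t)
2710/788 = e^((0.0398 − 0.0037)t) → ln(3.43909) = 0.0361·t
t = 1.23521 / 0.0361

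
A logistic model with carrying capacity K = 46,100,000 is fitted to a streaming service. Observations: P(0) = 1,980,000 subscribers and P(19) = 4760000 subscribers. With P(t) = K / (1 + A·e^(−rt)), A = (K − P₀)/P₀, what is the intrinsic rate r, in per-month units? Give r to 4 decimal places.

r ≈ 0.0496 per month

A = (46100000 − 1980000)/1980000 = 22.28283
4760000 = 46100000/(1 + 22.28283·e^(−r·19)) → e^(−19r) = (9.68487 − 1)/22.28283 = 0.389756
r = −ln(0.389756)/19 = 0.94223/19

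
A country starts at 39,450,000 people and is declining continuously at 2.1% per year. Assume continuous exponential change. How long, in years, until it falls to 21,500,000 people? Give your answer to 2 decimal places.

t ≈ 28.90 years

21500000 = 39450000 · e^(-0.021·t)
t = ln(21500000/39450000) / -0.021 = ln(0.54499) / -0.021 = -0.60698 / -0.021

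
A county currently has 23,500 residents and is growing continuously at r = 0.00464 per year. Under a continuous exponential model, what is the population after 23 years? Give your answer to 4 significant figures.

≈ 26,150 residents

P(23) = 23500 · e^(0.00464·23) = 23500 · e^(0.10672)
= 23500 · 1.11262 ≈ 26146.63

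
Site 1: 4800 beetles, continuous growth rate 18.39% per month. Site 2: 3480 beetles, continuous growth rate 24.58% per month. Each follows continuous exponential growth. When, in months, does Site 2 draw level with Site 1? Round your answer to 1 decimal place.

t ≈ 5.2 months

4800·e^(0.1839t) = 3480·e^(0.2458t)
4800/3480 = e^((0.2458 − 0.1839)t) → ln(1.37931) = 0.0619·t
t = 0.32158 / 0.0619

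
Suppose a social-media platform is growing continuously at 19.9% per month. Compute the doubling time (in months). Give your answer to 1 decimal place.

doubling time ≈ 3.5 months

doubling time = ln(2) / |r| = 0.69315 / 0.199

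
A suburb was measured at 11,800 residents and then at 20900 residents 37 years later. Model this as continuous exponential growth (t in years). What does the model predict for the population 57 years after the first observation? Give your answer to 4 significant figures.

≈ 28,470 residents

r = ln(20900/11800) / 37 ≈ 0.01545 per year
P(57) = 11800 · e^(0.01545·57) = 11800 · 2.41247 ≈ 28467.1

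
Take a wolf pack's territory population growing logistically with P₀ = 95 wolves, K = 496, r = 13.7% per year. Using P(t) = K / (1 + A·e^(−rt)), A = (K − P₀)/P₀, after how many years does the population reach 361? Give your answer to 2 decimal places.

A = (496 − 95)/95 = 4.22105
361 = 496/(1 + 4.22105·e^(−0.137t)) → 1 + 4.22105·e^(−0.137t) = 1.37396
e^(−0.137t) = 0.088594 → t = ln(11.28741)/0.137 = 2.42369/0.137

t ≈ 17.69 years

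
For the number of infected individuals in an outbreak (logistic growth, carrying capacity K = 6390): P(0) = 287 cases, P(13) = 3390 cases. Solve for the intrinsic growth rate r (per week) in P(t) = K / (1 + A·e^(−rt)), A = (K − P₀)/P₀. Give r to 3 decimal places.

A = (6390 − 287)/287 = 21.26481
3390 = 6390/(1 + 21.26481·e^(−r·13)) → e^(−13r) = (1.88496 − 1)/21.26481 = 0.041616
r = −ln(0.041616)/13 = 3.17927/13

r ≈ 0.245 per week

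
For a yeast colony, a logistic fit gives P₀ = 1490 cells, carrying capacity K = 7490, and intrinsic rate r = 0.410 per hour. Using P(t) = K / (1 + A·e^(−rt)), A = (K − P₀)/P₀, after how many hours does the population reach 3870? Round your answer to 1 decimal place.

A = (7490 − 1490)/1490 = 4.02685
3870 = 7490/(1 + 4.02685·e^(−0.41t)) → 1 + 4.02685·e^(−0.41t) = 1.9354
e^(−0.41t) = 0.232291 → t = ln(4.30494)/0.41 = 1.45976/0.41

t ≈ 3.6 hours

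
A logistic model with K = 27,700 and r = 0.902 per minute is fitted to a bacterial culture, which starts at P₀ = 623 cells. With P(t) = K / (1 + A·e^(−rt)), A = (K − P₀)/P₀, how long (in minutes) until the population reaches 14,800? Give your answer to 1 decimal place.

t ≈ 4.3 minutes

A = (27700 − 623)/623 = 43.46228
14800 = 27700/(1 + 43.46228·e^(−0.902t)) → 1 + 43.46228·e^(−0.902t) = 1.87162
e^(−0.902t) = 0.020055 → t = ln(49.8637)/0.902 = 3.90929/0.902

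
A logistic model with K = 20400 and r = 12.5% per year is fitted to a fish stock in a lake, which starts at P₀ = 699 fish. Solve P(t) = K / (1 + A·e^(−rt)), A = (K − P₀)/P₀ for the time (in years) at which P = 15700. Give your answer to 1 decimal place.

A = (20400 − 699)/699 = 28.18455
15700 = 20400/(1 + 28.18455·e^(−0.125t)) → 1 + 28.18455·e^(−0.125t) = 1.29936
e^(−0.125t) = 0.010622 → t = ln(94.14839)/0.125 = 4.54487/0.125

t ≈ 36.4 years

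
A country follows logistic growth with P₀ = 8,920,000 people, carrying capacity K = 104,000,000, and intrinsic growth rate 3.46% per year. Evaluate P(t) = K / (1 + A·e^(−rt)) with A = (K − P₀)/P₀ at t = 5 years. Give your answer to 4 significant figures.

A = (104000000 − 8920000)/8920000 = 10.65919
P(5) = 104000000 / (1 + 10.65919·e^(−0.0346·5)) = 104000000 / (1 + 10.65919·0.841138)
= 104000000 / 9.96585 ≈ 10435639.77

≈ 10,440,000 people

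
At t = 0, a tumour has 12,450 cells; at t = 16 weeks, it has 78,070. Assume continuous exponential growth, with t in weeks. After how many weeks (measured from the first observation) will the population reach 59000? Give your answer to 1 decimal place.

t ≈ 13.6 weeks

r = ln(78070/12450) / 16 ≈ 0.114743 per week
t = ln(59000/12450) / r = 1.55582 / 0.114743 ≈ 13.559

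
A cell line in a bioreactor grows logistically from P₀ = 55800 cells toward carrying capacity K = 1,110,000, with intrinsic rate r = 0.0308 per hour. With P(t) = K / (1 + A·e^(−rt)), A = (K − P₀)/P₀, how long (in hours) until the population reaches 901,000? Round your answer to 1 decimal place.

A = (1110000 − 55800)/55800 = 18.89247
901000 = 1110000/(1 + 18.89247·e^(−0.0308t)) → 1 + 18.89247·e^(−0.0308t) = 1.23196
e^(−0.0308t) = 0.012278 → t = ln(81.44554)/0.0308 = 4.39993/0.0308

t ≈ 142.9 hours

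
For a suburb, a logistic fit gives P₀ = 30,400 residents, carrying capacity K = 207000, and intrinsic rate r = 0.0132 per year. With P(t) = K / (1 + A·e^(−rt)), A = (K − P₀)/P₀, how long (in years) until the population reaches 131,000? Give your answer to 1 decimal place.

t ≈ 174.5 years

A = (207000 − 30400)/30400 = 5.80921
131000 = 207000/(1 + 5.80921·e^(−0.0132t)) → 1 + 5.80921·e^(−0.0132t) = 1.58015
e^(−0.0132t) = 0.099868 → t = ln(10.01324)/0.0132 = 2.30391/0.0132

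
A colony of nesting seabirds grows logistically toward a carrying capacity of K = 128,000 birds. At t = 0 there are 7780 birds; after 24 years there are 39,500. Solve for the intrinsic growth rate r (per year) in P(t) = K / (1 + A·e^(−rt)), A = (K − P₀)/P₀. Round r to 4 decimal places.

A = (128000 − 7780)/7780 = 15.45244
39500 = 128000/(1 + 15.45244·e^(−r·24)) → e^(−24r) = (3.24051 − 1)/15.45244 = 0.144994
r = −ln(0.144994)/24 = 1.93107/24

r ≈ 0.0805 per year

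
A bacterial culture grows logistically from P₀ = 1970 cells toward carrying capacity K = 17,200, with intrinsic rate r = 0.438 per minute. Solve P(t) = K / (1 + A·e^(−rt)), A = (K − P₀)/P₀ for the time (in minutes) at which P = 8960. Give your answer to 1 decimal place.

A = (17200 − 1970)/1970 = 7.73096
8960 = 17200/(1 + 7.73096·e^(−0.438t)) → 1 + 7.73096·e^(−0.438t) = 1.91964
e^(−0.438t) = 0.118956 → t = ln(8.40649)/0.438 = 2.129/0.438

t ≈ 4.9 minutes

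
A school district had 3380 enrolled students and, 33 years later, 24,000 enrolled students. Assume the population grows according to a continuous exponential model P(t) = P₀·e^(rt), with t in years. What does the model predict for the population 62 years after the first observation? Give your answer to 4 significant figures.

r = ln(24000/3380) / 33 ≈ 0.059399 per year
P(62) = 3380 · e^(0.059399·62) = 3380 · 39.75593 ≈ 134375.03

≈ 134,400 enrolled students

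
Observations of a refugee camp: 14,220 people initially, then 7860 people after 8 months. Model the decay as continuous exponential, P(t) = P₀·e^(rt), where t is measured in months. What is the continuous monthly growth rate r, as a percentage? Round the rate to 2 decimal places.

r ≈ -7.41% per month

7860 = 14220 · e^(r·8)
e^(8r) = 7860/14220 = 0.55274
r = ln(0.55274) / 8 = -0.59286 / 8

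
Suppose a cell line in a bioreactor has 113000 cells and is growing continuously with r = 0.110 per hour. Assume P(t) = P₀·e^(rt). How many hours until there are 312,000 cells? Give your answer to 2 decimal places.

312000 = 113000 · e^(0.11·t)
t = ln(312000/113000) / 0.11 = ln(2.76106) / 0.11 = 1.01562 / 0.11

t ≈ 9.23 hours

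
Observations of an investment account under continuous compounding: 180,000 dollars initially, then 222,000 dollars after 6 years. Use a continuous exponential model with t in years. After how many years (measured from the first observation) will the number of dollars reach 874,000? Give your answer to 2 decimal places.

r = ln(222000/180000) / 6 ≈ 0.034953 per year
t = ln(874000/180000) / r = 1.58012 / 0.034953 ≈ 45.207

t ≈ 45.21 years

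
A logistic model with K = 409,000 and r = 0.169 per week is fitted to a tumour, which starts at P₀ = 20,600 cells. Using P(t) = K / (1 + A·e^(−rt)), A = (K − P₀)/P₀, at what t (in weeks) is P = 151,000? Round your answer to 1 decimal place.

A = (409000 − 20600)/20600 = 18.85437
151000 = 409000/(1 + 18.85437·e^(−0.169t)) → 1 + 18.85437·e^(−0.169t) = 2.70861
e^(−0.169t) = 0.090621 → t = ln(11.03492)/0.169 = 2.40106/0.169

t ≈ 14.2 weeks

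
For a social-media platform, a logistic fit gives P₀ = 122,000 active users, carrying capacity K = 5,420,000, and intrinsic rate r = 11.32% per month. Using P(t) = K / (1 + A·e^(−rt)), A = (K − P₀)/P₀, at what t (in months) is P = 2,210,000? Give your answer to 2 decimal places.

A = (5420000 − 122000)/122000 = 43.42623
2210000 = 5420000/(1 + 43.42623·e^(−0.1132t)) → 1 + 43.42623·e^(−0.1132t) = 2.45249
e^(−0.1132t) = 0.033447 → t = ln(29.89781)/0.1132 = 3.39779/0.1132

t ≈ 30.02 months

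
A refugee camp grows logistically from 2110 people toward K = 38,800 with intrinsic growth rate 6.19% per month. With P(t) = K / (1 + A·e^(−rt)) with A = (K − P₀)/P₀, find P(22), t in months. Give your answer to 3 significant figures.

≈ 7,110 people

A = (38800 − 2110)/2110 = 17.38863
P(22) = 38800 / (1 + 17.38863·e^(−0.0619·22)) = 38800 / (1 + 17.38863·0.256199)
= 38800 / 5.45495 ≈ 7112.8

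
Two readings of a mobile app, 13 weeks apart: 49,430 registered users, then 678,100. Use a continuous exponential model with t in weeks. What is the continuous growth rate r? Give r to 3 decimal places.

r ≈ 0.201 per week

678100 = 49430 · e^(r·13)
e^(13r) = 678100/49430 = 13.71839
r = ln(13.71839) / 13 = 2.61874 / 13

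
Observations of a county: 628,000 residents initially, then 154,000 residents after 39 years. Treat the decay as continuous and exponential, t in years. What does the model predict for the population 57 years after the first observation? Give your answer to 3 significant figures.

≈ 80,500 residents

r = ln(154000/628000) / 39 ≈ -0.036041 per year
P(57) = 628000 · e^(-0.036041·57) = 628000 · 0.12818 ≈ 80497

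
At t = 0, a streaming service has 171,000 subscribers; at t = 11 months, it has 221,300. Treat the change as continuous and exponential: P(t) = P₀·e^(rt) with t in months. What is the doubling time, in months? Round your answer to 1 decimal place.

doubling time ≈ 29.6 months

r = ln(221300/171000) / 11 = ln(1.29415) / 11 ≈ 0.023441 per month
doubling time = ln 2 / |r| = 0.69315 / 0.023441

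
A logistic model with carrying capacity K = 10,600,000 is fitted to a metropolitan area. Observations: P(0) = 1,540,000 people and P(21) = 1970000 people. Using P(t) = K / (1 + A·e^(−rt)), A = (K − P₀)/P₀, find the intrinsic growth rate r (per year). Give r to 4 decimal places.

r ≈ 0.0140 per year

A = (10600000 − 1540000)/1540000 = 5.88312
1970000 = 10600000/(1 + 5.88312·e^(−r·21)) → e^(−21r) = (5.38071 − 1)/5.88312 = 0.744624
r = −ln(0.744624)/21 = 0.29488/21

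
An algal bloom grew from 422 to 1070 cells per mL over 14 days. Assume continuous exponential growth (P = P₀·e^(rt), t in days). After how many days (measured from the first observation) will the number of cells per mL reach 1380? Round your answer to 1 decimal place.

r = ln(1070/422) / 14 ≈ 0.066458 per day
t = ln(1380/422) / r = 1.18483 / 0.066458 ≈ 17.828

t ≈ 17.8 days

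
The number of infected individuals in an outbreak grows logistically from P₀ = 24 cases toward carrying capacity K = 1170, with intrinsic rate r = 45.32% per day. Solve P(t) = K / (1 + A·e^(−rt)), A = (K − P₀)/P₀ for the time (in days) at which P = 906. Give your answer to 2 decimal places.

A = (1170 − 24)/24 = 47.75
906 = 1170/(1 + 47.75·e^(−0.4532t)) → 1 + 47.75·e^(−0.4532t) = 1.29139
e^(−0.4532t) = 0.006102 → t = ln(163.86932)/0.4532 = 5.09907/0.4532

t ≈ 11.25 days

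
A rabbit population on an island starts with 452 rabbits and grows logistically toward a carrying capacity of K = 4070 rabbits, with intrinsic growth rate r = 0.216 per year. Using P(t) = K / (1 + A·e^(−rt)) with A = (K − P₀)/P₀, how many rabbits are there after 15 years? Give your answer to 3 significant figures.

A = (4070 − 452)/452 = 8.00442
P(15) = 4070 / (1 + 8.00442·e^(−0.216·15)) = 4070 / (1 + 8.00442·0.039164)
= 4070 / 1.31348 ≈ 3098.63

≈ 3,100 rabbits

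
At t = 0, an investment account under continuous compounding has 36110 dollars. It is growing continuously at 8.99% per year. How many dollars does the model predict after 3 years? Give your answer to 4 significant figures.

P(3) = 36110 · e^(0.0899·3) = 36110 · e^(0.2697)
= 36110 · 1.30957 ≈ 47288.63

≈ 47,290 dollars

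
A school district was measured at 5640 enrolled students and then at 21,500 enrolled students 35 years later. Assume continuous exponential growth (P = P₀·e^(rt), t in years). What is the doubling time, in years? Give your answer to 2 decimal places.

doubling time ≈ 18.13 years

r = ln(21500/5640) / 35 = ln(3.81206) / 35 ≈ 0.038233 per year
doubling time = ln 2 / |r| = 0.69315 / 0.038233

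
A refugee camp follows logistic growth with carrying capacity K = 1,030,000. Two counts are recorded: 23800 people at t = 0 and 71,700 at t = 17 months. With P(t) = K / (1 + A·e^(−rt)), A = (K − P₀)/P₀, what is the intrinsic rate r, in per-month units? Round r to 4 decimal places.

A = (1030000 − 23800)/23800 = 42.27731
71700 = 1030000/(1 + 42.27731·e^(−r·17)) → e^(−17r) = (14.36541 − 1)/42.27731 = 0.316137
r = −ln(0.316137)/17 = 1.15158/17

r ≈ 0.0677 per month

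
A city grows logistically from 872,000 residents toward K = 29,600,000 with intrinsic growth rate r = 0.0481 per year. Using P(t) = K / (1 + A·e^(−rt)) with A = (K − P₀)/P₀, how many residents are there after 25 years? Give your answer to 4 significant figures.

A = (29600000 − 872000)/872000 = 32.94495
P(25) = 29600000 / (1 + 32.94495·e^(−0.0481·25)) = 29600000 / (1 + 32.94495·0.300442)
= 29600000 / 10.89805 ≈ 2716081.39

≈ 2,716,000 residents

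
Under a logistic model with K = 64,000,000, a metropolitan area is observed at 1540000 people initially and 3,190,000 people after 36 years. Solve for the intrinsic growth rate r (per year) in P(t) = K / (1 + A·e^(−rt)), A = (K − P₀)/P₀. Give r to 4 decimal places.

r ≈ 0.0210 per year

A = (64000000 − 1540000)/1540000 = 40.55844
3190000 = 64000000/(1 + 40.55844·e^(−r·36)) → e^(−36r) = (20.0627 − 1)/40.55844 = 0.470006
r = −ln(0.470006)/36 = 0.75501/36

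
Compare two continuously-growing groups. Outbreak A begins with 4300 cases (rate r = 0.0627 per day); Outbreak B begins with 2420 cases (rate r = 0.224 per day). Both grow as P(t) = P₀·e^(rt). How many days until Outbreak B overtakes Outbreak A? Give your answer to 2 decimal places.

t ≈ 3.56 days

4300·e^(0.0627t) = 2420·e^(0.224t)
4300/2420 = e^((0.224 − 0.0627)t) → ln(1.77686) = 0.1613·t
t = 0.57485 / 0.1613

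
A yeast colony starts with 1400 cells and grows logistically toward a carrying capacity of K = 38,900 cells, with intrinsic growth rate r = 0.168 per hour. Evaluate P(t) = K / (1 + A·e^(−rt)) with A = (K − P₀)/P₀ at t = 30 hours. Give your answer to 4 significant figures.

≈ 33,150 cells

A = (38900 − 1400)/1400 = 26.78571
P(30) = 38900 / (1 + 26.78571·e^(−0.168·30)) = 38900 / (1 + 26.78571·0.006474)
= 38900 / 1.1734 ≈ 33151.41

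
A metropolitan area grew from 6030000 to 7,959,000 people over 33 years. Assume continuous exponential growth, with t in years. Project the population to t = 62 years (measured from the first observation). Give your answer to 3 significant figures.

r = ln(7959000/6030000) / 33 ≈ 0.008411 per year
P(62) = 6030000 · e^(0.008411·62) = 6030000 · 1.6845 ≈ 10157542.39

≈ 10,200,000 people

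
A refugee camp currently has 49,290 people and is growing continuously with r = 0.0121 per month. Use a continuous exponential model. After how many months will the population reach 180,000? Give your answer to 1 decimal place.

180000 = 49290 · e^(0.0121·t)
t = ln(180000/49290) / 0.0121 = ln(3.65186) / 0.0121 = 1.29524 / 0.0121

t ≈ 107.0 months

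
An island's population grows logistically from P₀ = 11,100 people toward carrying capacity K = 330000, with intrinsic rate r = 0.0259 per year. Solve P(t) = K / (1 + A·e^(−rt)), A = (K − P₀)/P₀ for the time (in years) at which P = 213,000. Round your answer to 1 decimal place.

t ≈ 152.8 years

A = (330000 − 11100)/11100 = 28.72973
213000 = 330000/(1 + 28.72973·e^(−0.0259t)) → 1 + 28.72973·e^(−0.0259t) = 1.5493
e^(−0.0259t) = 0.019119 → t = ln(52.30284)/0.0259 = 3.95705/0.0259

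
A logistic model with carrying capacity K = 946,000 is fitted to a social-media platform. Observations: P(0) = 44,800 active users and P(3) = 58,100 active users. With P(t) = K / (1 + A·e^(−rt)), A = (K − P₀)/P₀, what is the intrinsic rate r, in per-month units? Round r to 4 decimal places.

r ≈ 0.0916 per month

A = (946000 − 44800)/44800 = 20.11607
58100 = 946000/(1 + 20.11607·e^(−r·3)) → e^(−3r) = (16.28227 − 1)/20.11607 = 0.759705
r = −ln(0.759705)/3 = 0.27483/3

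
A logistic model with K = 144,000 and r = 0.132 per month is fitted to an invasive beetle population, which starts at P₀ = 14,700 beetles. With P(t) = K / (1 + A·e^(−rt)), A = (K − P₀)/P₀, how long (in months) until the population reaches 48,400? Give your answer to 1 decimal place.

t ≈ 11.3 months

A = (144000 − 14700)/14700 = 8.79592
48400 = 144000/(1 + 8.79592·e^(−0.132t)) → 1 + 8.79592·e^(−0.132t) = 2.97521
e^(−0.132t) = 0.224559 → t = ln(4.45316)/0.132 = 1.49361/0.132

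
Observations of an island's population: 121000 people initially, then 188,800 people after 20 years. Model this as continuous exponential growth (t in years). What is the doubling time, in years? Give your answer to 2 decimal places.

r = ln(188800/121000) / 20 = ln(1.56033) / 20 ≈ 0.022245 per year
doubling time = ln 2 / |r| = 0.69315 / 0.022245

doubling time ≈ 31.16 years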